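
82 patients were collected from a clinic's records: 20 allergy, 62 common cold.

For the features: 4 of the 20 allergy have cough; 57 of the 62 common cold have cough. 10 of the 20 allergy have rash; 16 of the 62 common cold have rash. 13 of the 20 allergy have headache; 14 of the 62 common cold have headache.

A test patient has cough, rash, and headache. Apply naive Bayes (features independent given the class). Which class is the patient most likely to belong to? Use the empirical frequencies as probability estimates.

common cold

allergy: (20/82) × (4/20) × (10/20) × (13/20) ≈ 0.0158537
common cold: (62/82) × (57/62) × (16/62) × (14/62) ≈ 0.0405066
Highest score → common cold.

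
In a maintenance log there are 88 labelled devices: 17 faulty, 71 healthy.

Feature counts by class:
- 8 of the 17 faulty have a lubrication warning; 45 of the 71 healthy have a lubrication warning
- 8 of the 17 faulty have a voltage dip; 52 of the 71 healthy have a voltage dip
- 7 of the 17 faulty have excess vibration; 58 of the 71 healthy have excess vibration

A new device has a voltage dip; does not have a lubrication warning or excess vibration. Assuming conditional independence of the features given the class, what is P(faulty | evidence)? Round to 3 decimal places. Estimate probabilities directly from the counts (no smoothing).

faulty: (17/88) × (9/17) × (8/17) × (10/17) ≈ 0.0283108
healthy: (71/88) × (26/71) × (52/71) × (13/71) ≈ 0.0396206
P(faulty | x) = 0.0283108 / 0.0679314 ≈ 0.417

0.417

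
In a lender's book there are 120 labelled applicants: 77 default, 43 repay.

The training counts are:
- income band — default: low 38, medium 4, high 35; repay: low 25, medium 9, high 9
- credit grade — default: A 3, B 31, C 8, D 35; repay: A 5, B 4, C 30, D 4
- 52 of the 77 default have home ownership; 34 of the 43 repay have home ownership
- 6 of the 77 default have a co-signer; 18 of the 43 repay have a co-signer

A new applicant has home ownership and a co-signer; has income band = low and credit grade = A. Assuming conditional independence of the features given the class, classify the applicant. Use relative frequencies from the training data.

repay

default: (77/120) × (38/77) × (3/77) × (52/77) × (6/77) ≈ 0.000649241
repay: (43/120) × (25/43) × (5/43) × (34/43) × (18/43) ≈ 0.00801816
Highest score → repay.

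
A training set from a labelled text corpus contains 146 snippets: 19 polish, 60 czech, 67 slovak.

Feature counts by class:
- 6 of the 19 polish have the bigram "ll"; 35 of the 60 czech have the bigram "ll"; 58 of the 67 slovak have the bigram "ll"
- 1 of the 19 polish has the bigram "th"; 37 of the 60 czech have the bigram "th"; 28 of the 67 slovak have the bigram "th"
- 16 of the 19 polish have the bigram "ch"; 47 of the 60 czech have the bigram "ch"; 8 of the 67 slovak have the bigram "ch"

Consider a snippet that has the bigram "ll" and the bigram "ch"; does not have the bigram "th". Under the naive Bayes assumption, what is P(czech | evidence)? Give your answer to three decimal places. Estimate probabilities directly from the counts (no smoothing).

polish: (19/146) × (6/19) × (18/19) × (16/19) ≈ 0.0327856
czech: (60/146) × (35/60) × (23/60) × (47/60) ≈ 0.0719844
slovak: (67/146) × (58/67) × (39/67) × (8/67) ≈ 0.0276109
P(czech | x) = 0.0719844 / 0.1323809 ≈ 0.544

0.544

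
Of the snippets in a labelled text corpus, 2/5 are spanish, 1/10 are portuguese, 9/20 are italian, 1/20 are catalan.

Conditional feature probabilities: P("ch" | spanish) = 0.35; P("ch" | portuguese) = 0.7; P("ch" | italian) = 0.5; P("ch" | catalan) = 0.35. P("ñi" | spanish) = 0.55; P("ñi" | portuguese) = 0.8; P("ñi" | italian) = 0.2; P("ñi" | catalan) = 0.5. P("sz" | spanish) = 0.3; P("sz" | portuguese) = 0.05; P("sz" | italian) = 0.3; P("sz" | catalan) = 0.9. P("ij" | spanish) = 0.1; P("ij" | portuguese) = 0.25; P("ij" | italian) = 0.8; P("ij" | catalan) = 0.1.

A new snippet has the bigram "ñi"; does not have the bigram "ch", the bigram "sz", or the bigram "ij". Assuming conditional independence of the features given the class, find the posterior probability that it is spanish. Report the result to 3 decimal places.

0.784

spanish: 0.4 × (1−0.35) × 0.55 × (1−0.3) × (1−0.1) = 0.09009
portuguese: 0.1 × (1−0.7) × 0.8 × (1−0.05) × (1−0.25) = 0.0171
italian: 0.45 × (1−0.5) × 0.2 × (1−0.3) × (1−0.8) = 0.0063
catalan: 0.05 × (1−0.35) × 0.5 × (1−0.9) × (1−0.1) = 0.0014625
P(spanish | x) = 0.09009 / 0.1149525 ≈ 0.784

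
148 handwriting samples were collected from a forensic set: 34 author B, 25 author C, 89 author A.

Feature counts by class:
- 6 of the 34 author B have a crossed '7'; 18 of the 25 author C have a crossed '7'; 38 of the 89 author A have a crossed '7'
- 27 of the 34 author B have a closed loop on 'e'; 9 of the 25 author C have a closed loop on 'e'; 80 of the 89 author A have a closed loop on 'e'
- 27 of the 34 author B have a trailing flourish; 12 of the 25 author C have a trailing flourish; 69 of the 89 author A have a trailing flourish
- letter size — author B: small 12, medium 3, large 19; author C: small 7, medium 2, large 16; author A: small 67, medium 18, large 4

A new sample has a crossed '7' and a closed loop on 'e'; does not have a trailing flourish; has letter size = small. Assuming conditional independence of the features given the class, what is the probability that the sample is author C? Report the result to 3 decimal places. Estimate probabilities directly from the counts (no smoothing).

0.133

author B: (34/148) × (6/34) × (27/34) × (7/34) × (12/34) ≈ 0.00233935
author C: (25/148) × (18/25) × (9/25) × (13/25) × (7/25) ≈ 0.00637492
author A: (89/148) × (38/89) × (80/89) × (20/89) × (67/89) ≈ 0.0390433
P(author C | x) = 0.00637492 / 0.04775757 ≈ 0.133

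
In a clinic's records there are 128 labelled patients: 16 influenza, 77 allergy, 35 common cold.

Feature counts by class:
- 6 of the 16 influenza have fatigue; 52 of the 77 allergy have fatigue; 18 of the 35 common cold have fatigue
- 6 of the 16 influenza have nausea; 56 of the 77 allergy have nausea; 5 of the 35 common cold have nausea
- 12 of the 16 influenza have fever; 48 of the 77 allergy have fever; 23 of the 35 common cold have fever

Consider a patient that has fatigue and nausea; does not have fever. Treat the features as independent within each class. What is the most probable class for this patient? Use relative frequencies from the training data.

allergy

influenza: (16/128) × (6/16) × (6/16) × (4/16) = 0.00439453125
allergy: (77/128) × (52/77) × (56/77) × (29/77) ≈ 0.111275
common cold: (35/128) × (18/35) × (5/35) × (12/35) ≈ 0.00688776
Highest score → allergy.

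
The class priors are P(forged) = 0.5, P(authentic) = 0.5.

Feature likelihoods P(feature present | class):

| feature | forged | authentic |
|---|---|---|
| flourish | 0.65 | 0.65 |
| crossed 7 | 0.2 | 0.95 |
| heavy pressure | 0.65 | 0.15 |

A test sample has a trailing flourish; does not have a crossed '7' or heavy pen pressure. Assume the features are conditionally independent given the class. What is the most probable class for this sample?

forged

forged: 0.5 × 0.65 × (1−0.2) × (1−0.65) = 0.091
authentic: 0.5 × 0.65 × (1−0.95) × (1−0.15) = 0.0138125
Highest score → forged.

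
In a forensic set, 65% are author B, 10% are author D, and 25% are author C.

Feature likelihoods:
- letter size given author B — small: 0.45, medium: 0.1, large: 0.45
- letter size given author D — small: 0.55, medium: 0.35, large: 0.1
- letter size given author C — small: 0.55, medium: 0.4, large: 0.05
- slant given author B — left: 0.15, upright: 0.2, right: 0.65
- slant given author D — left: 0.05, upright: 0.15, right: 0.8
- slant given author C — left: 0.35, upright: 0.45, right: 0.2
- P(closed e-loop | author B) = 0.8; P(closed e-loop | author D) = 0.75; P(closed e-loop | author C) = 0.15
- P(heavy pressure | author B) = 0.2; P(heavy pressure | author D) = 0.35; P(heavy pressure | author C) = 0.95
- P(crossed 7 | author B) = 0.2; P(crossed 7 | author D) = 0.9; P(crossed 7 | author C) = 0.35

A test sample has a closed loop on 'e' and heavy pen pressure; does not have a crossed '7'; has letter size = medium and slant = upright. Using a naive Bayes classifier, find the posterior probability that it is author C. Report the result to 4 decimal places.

author B: 0.65 × 0.1 × 0.2 × 0.8 × 0.2 × (1−0.2) = 0.001664
author D: 0.1 × 0.35 × 0.15 × 0.75 × 0.35 × (1−0.9) = 0.0001378125
author C: 0.25 × 0.4 × 0.45 × 0.15 × 0.95 × (1−0.35) = 0.004168125
P(author C | x) = 0.004168125 / 0.0059699375 ≈ 0.6982

0.6982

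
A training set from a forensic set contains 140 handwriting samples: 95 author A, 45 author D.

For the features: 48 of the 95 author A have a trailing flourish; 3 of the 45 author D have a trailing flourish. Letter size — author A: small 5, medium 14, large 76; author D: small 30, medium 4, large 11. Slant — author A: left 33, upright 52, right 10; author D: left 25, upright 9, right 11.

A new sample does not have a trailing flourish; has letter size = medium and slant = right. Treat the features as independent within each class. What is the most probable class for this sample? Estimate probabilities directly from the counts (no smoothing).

author A: (95/140) × (47/95) × (14/95) × (10/95) ≈ 0.00520776
author D: (45/140) × (42/45) × (4/45) × (11/45) ≈ 0.00651852
Highest score → author D.

author D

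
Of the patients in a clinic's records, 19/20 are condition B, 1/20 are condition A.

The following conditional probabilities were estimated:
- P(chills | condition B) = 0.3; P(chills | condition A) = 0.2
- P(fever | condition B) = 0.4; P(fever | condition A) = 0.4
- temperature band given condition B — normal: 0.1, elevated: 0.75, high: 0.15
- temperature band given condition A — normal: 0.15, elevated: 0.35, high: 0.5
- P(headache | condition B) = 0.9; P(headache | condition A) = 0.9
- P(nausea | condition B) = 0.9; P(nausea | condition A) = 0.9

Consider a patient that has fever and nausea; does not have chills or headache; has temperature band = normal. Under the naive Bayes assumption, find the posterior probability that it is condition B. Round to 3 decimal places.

0.917

condition B: 0.95 × (1−0.3) × 0.4 × 0.1 × (1−0.9) × 0.9 = 0.002394
condition A: 0.05 × (1−0.2) × 0.4 × 0.15 × (1−0.9) × 0.9 = 0.000216
P(condition B | x) = 0.002394 / 0.00261 ≈ 0.917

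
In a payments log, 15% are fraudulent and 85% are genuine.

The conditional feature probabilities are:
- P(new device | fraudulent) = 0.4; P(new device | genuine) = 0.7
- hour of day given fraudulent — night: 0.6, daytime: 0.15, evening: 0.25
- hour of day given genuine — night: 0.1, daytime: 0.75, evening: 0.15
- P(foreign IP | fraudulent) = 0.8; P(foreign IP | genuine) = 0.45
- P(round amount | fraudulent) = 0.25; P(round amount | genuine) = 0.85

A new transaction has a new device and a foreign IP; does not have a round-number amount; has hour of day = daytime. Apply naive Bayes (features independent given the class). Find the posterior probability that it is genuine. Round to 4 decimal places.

0.8480

fraudulent: 0.15 × 0.4 × 0.15 × 0.8 × (1−0.25) = 0.0054
genuine: 0.85 × 0.7 × 0.75 × 0.45 × (1−0.85) = 0.030121875
P(genuine | x) = 0.030121875 / 0.035521875 ≈ 0.8480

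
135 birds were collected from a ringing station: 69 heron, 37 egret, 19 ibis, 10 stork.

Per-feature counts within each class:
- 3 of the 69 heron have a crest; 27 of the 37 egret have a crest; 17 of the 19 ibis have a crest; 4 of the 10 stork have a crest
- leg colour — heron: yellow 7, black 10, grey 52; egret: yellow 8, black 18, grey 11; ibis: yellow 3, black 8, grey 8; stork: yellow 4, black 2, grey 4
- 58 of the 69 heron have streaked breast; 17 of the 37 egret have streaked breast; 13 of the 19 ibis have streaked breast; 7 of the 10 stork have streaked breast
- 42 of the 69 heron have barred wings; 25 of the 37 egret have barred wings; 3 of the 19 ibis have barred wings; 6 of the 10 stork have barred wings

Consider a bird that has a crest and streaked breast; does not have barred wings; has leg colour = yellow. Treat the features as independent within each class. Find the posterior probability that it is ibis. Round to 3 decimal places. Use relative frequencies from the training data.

heron: (69/135) × (3/69) × (7/69) × (58/69) × (27/69) ≈ 0.000741532
egret: (37/135) × (27/37) × (8/37) × (17/37) × (12/37) ≈ 0.00644384
ibis: (19/135) × (17/19) × (3/19) × (13/19) × (16/19) ≈ 0.0114562
stork: (10/135) × (4/10) × (4/10) × (7/10) × (4/10) ≈ 0.00331852
P(ibis | x) = 0.0114562 / 0.021960092 ≈ 0.522

0.522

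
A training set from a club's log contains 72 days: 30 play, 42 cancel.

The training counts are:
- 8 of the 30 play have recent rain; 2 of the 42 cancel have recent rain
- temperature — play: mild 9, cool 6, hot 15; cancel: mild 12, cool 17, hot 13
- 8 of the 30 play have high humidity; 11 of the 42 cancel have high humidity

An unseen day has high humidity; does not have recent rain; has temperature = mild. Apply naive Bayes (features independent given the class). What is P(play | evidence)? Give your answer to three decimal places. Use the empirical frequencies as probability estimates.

0.370

play: (30/72) × (22/30) × (9/30) × (8/30) ≈ 0.0244444
cancel: (42/72) × (40/42) × (12/42) × (11/42) ≈ 0.0415722
P(play | x) = 0.0244444 / 0.0660166 ≈ 0.370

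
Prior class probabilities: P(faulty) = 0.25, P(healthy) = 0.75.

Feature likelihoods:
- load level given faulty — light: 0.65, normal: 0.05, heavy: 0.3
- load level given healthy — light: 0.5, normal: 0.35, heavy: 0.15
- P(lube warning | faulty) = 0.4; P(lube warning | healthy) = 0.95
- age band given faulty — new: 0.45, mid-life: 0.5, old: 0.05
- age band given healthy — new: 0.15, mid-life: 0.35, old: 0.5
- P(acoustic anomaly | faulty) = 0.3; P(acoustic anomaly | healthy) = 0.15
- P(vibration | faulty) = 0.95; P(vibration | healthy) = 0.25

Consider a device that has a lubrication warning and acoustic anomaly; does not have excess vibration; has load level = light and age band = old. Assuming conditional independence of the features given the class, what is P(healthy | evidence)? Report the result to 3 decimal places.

faulty: 0.25 × 0.65 × 0.4 × 0.05 × 0.3 × (1−0.95) = 0.00004875
healthy: 0.75 × 0.5 × 0.95 × 0.5 × 0.15 × (1−0.25) = 0.0200390625
P(healthy | x) = 0.0200390625 / 0.0200878125 ≈ 0.998

0.998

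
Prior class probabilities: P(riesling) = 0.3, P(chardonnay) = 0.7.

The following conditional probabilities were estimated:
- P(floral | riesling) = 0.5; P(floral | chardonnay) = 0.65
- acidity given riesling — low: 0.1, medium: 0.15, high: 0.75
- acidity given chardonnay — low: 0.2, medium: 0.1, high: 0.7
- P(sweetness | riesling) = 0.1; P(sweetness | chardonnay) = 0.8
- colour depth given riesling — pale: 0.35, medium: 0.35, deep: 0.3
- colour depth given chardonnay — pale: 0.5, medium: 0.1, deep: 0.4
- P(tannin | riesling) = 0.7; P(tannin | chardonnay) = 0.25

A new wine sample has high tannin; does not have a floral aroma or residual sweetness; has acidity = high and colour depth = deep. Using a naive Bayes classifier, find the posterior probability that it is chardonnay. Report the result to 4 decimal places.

riesling: 0.3 × (1−0.5) × 0.75 × (1−0.1) × 0.3 × 0.7 = 0.0212625
chardonnay: 0.7 × (1−0.65) × 0.7 × (1−0.8) × 0.4 × 0.25 = 0.00343
P(chardonnay | x) = 0.00343 / 0.0246925 ≈ 0.1389

0.1389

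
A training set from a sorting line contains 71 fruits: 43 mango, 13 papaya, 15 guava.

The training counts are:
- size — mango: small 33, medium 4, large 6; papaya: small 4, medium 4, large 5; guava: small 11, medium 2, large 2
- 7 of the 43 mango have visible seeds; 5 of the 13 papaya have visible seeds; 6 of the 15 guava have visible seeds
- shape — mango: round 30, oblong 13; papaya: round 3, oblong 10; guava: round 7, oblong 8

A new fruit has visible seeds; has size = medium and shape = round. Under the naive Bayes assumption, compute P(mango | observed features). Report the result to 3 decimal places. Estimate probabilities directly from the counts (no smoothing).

mango: (43/71) × (4/43) × (7/43) × (30/43) ≈ 0.00639859
papaya: (13/71) × (4/13) × (5/13) × (3/13) ≈ 0.00500042
guava: (15/71) × (2/15) × (6/15) × (7/15) ≈ 0.00525822
P(mango | x) = 0.00639859 / 0.01665723 ≈ 0.384

0.384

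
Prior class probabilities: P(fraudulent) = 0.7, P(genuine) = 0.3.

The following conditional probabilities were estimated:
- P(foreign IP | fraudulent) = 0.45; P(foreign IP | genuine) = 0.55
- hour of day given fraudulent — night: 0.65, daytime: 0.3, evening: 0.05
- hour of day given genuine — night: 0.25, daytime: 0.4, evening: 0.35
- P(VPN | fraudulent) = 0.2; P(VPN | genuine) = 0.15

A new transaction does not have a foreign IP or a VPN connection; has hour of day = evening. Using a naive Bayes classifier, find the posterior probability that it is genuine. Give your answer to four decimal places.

fraudulent: 0.7 × (1−0.45) × 0.05 × (1−0.2) = 0.0154
genuine: 0.3 × (1−0.55) × 0.35 × (1−0.15) = 0.0401625
P(genuine | x) = 0.0401625 / 0.0555625 ≈ 0.7228

0.7228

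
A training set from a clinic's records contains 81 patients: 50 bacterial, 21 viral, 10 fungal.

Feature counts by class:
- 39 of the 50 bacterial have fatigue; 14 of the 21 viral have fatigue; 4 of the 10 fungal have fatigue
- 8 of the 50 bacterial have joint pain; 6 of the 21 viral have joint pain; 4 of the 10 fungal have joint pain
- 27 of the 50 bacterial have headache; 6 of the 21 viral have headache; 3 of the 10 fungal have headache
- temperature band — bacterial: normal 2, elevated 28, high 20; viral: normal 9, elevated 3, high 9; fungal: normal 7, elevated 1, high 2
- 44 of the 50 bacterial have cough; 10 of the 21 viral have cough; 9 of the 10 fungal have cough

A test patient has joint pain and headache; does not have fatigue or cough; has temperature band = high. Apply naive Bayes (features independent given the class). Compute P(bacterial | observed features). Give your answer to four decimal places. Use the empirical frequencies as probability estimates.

0.2423

bacterial: (50/81) × (11/50) × (8/50) × (27/50) × (20/50) × (6/50) = 0.0005632
viral: (21/81) × (7/21) × (6/21) × (6/21) × (9/21) × (11/21) ≈ 0.0015837
fungal: (10/81) × (6/10) × (4/10) × (3/10) × (2/10) × (1/10) ≈ 0.000177778
P(bacterial | x) = 0.0005632 / 0.002324678 ≈ 0.2423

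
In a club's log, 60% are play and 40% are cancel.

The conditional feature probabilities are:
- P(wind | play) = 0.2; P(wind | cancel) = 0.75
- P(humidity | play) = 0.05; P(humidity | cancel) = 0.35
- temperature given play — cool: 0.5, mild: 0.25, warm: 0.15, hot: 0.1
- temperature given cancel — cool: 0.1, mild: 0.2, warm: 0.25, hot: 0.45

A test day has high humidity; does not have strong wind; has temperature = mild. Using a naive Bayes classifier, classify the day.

play: 0.6 × (1−0.2) × 0.05 × 0.25 = 0.006
cancel: 0.4 × (1−0.75) × 0.35 × 0.2 = 0.007
Highest score → cancel.

cancel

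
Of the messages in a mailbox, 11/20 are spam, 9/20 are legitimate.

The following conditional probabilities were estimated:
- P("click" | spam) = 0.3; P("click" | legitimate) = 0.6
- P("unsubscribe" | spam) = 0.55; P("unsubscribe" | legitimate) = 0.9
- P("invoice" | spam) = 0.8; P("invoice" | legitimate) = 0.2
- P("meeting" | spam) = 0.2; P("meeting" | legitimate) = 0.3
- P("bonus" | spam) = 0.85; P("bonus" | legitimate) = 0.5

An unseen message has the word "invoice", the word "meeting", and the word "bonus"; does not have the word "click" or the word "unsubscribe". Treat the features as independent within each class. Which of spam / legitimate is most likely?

spam

spam: 0.55 × (1−0.3) × (1−0.55) × 0.8 × 0.2 × 0.85 = 0.023562
legitimate: 0.45 × (1−0.6) × (1−0.9) × 0.2 × 0.3 × 0.5 = 0.00054
Highest score → spam.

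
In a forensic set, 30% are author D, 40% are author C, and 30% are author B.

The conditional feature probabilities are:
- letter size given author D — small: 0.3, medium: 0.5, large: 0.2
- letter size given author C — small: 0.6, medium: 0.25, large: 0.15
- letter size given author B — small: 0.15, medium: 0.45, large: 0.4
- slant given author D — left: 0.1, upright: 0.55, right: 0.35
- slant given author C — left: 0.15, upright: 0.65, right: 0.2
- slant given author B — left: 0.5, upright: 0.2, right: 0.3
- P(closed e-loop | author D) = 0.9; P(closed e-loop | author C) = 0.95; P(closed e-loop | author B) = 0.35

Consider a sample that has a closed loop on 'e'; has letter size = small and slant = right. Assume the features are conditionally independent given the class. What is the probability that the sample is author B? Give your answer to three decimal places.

0.060

author D: 0.3 × 0.3 × 0.35 × 0.9 = 0.02835
author C: 0.4 × 0.6 × 0.2 × 0.95 = 0.0456
author B: 0.3 × 0.15 × 0.3 × 0.35 = 0.004725
P(author B | x) = 0.004725 / 0.078675 ≈ 0.060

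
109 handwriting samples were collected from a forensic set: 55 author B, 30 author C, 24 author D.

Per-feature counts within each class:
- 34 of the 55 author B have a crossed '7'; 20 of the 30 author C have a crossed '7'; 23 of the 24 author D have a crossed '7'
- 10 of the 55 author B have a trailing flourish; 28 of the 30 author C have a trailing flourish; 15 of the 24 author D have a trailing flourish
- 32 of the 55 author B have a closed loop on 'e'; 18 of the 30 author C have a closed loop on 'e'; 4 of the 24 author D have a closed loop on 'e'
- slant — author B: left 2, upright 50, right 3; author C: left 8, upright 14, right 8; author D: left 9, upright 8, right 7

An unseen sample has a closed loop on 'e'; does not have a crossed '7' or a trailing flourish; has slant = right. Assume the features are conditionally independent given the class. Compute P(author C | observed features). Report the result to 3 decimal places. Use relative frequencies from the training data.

0.159

author B: (55/109) × (21/55) × (45/55) × (32/55) × (3/55) ≈ 0.00500252
author C: (30/109) × (10/30) × (2/30) × (18/30) × (8/30) ≈ 0.000978593
author D: (24/109) × (1/24) × (9/24) × (4/24) × (7/24) ≈ 0.00016724
P(author C | x) = 0.000978593 / 0.006148353 ≈ 0.159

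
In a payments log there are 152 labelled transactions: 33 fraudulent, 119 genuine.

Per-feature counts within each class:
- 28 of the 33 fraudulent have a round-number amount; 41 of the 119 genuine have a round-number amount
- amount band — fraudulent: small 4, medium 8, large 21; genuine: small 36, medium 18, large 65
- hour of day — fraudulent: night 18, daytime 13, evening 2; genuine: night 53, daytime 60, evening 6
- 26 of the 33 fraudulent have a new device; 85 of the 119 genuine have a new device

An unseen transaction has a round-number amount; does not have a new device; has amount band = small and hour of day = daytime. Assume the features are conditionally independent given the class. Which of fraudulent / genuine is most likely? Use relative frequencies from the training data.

fraudulent: (33/152) × (28/33) × (4/33) × (13/33) × (7/33) ≈ 0.00186584
genuine: (119/152) × (41/119) × (36/119) × (60/119) × (34/119) ≈ 0.0117553
Highest score → genuine.

genuine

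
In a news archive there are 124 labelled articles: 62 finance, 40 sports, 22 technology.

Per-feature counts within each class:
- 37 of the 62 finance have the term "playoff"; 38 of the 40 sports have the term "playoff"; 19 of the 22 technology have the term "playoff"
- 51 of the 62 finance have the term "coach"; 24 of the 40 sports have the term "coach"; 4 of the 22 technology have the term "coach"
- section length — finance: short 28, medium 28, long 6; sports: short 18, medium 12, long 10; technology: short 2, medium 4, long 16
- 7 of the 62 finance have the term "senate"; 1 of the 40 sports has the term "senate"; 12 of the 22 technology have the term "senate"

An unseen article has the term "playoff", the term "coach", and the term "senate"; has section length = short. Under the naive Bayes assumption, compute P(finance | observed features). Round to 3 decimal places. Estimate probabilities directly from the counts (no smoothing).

finance: (62/124) × (37/62) × (51/62) × (28/62) × (7/62) ≈ 0.012515
sports: (40/124) × (38/40) × (24/40) × (18/40) × (1/40) ≈ 0.00206855
technology: (22/124) × (19/22) × (4/22) × (2/22) × (12/22) ≈ 0.00138145
P(finance | x) = 0.012515 / 0.015965 ≈ 0.784

0.784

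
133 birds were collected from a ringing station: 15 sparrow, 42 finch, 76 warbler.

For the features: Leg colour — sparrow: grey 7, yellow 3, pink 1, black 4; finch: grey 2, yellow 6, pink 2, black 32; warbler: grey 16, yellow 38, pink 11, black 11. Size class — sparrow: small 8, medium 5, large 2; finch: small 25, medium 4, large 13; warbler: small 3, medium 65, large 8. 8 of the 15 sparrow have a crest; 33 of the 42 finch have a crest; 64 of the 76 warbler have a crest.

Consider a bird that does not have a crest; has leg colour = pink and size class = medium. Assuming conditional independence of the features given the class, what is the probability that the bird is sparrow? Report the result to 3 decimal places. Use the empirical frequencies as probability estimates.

sparrow: (15/133) × (1/15) × (5/15) × (7/15) ≈ 0.00116959
finch: (42/133) × (2/42) × (4/42) × (9/42) ≈ 0.00030689
warbler: (76/133) × (11/76) × (65/76) × (12/76) ≈ 0.0111689
P(sparrow | x) = 0.00116959 / 0.01264538 ≈ 0.092

0.092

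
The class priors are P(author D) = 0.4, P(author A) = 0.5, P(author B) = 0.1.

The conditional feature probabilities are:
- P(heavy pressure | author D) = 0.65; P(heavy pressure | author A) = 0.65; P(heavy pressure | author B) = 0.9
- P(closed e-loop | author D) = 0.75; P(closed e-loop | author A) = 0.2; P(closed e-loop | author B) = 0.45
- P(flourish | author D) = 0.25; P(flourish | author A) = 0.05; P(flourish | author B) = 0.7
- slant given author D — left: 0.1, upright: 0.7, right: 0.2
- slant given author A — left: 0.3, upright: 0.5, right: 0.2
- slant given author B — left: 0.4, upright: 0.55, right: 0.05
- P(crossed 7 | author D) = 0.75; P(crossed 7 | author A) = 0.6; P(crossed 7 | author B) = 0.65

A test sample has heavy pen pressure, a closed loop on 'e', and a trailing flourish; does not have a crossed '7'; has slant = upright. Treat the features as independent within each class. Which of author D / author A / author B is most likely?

author D

author D: 0.4 × 0.65 × 0.75 × 0.25 × 0.7 × (1−0.75) = 0.00853125
author A: 0.5 × 0.65 × 0.2 × 0.05 × 0.5 × (1−0.6) = 0.00065
author B: 0.1 × 0.9 × 0.45 × 0.7 × 0.55 × (1−0.65) = 0.005457375
Highest score → author D.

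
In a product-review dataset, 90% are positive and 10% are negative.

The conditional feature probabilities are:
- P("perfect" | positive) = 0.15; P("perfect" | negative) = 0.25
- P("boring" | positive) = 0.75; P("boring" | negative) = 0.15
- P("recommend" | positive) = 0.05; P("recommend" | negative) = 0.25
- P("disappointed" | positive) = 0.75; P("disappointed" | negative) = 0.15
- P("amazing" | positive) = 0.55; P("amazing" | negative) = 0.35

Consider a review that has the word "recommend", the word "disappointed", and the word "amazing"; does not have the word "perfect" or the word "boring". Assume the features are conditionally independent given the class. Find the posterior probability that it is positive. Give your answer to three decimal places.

0.825

positive: 0.9 × (1−0.15) × (1−0.75) × 0.05 × 0.75 × 0.55 = 0.00394453125
negative: 0.1 × (1−0.25) × (1−0.15) × 0.25 × 0.15 × 0.35 = 0.00083671875
P(positive | x) = 0.00394453125 / 0.00478125 ≈ 0.825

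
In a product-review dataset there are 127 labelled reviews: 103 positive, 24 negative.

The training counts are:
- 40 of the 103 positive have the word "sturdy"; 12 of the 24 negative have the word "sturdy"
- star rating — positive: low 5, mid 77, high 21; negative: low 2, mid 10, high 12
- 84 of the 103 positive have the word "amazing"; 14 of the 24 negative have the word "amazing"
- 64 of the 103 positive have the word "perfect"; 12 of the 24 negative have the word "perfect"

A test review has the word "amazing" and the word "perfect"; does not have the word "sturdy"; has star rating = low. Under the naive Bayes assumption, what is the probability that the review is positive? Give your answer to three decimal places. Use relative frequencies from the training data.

0.842

positive: (103/127) × (63/103) × (5/103) × (84/103) × (64/103) ≈ 0.0122027
negative: (24/127) × (12/24) × (2/24) × (14/24) × (12/24) ≈ 0.00229659
P(positive | x) = 0.0122027 / 0.01449929 ≈ 0.842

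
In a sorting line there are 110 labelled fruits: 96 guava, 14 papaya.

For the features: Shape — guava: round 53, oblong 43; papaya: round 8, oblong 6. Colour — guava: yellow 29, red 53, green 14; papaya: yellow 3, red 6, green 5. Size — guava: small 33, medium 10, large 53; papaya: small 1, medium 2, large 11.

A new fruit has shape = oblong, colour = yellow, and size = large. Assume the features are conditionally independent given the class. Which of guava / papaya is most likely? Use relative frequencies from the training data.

guava: (96/110) × (43/96) × (29/96) × (53/96) ≈ 0.0651939
papaya: (14/110) × (6/14) × (3/14) × (11/14) ≈ 0.00918367
Highest score → guava.

guava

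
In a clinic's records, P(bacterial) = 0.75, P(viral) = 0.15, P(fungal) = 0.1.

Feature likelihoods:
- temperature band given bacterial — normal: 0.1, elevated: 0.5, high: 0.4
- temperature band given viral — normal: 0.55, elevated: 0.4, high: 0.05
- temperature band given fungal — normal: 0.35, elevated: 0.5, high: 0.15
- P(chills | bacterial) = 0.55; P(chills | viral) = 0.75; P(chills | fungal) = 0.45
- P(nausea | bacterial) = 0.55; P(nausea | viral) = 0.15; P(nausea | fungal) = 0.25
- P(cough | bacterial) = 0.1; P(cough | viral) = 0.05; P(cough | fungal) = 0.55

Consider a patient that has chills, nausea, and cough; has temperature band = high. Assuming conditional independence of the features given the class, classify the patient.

bacterial

bacterial: 0.75 × 0.4 × 0.55 × 0.55 × 0.1 = 0.009075
viral: 0.15 × 0.05 × 0.75 × 0.15 × 0.05 = 0.0000421875
fungal: 0.1 × 0.15 × 0.45 × 0.25 × 0.55 = 0.000928125
Highest score → bacterial.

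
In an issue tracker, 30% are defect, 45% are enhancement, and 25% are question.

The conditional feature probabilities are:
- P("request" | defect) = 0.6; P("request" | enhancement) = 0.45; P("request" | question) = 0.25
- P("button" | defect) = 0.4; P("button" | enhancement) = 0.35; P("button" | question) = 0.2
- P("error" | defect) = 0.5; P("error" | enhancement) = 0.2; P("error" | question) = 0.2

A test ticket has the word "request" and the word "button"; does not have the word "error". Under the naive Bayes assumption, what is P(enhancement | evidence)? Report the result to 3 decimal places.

0.552

defect: 0.3 × 0.6 × 0.4 × (1−0.5) = 0.036
enhancement: 0.45 × 0.45 × 0.35 × (1−0.2) = 0.0567
question: 0.25 × 0.25 × 0.2 × (1−0.2) = 0.01
P(enhancement | x) = 0.0567 / 0.1027 ≈ 0.552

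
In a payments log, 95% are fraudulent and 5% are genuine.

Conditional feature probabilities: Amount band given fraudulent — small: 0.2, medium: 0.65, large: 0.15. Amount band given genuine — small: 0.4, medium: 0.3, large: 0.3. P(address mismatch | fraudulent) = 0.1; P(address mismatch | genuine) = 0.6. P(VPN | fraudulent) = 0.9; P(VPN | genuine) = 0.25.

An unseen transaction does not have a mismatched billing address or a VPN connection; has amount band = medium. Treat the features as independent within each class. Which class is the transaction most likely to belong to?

fraudulent

fraudulent: 0.95 × 0.65 × (1−0.1) × (1−0.9) = 0.055575
genuine: 0.05 × 0.3 × (1−0.6) × (1−0.25) = 0.0045
Highest score → fraudulent.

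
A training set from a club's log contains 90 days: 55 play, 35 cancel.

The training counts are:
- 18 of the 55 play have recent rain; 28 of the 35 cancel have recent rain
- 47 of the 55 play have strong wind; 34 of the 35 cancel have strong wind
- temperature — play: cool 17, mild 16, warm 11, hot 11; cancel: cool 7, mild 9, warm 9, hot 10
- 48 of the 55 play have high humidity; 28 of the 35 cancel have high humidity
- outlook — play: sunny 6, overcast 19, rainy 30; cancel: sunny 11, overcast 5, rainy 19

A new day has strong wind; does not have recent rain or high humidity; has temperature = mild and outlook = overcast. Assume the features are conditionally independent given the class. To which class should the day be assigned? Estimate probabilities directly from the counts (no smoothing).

play

play: (55/90) × (37/55) × (47/55) × (16/55) × (7/55) × (19/55) ≈ 0.00449343
cancel: (35/90) × (7/35) × (34/35) × (9/35) × (7/35) × (5/35) ≈ 0.000555102
Highest score → play.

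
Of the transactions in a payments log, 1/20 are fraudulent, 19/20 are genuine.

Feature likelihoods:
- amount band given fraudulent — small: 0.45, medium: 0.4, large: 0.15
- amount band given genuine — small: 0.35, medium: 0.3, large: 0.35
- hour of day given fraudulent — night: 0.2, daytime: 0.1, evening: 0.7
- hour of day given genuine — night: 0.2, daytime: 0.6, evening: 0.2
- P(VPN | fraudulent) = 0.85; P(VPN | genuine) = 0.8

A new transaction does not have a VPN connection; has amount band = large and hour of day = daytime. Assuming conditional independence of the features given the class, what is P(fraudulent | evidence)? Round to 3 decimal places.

0.003

fraudulent: 0.05 × 0.15 × 0.1 × (1−0.85) = 0.0001125
genuine: 0.95 × 0.35 × 0.6 × (1−0.8) = 0.0399
P(fraudulent | x) = 0.0001125 / 0.0400125 ≈ 0.003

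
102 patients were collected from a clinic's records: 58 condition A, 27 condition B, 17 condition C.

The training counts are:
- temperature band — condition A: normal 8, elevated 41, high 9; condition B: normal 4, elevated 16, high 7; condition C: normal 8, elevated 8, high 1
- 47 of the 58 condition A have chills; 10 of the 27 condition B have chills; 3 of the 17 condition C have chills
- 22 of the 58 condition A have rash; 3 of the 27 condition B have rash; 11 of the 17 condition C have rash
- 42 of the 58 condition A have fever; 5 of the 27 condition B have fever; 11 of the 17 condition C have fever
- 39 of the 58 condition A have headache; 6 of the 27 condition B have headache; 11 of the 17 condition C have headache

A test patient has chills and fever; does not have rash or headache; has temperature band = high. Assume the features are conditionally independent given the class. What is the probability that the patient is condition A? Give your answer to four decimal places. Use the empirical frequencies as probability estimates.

0.7562

condition A: (58/102) × (9/58) × (47/58) × (36/58) × (42/58) × (19/58) ≈ 0.0105277
condition B: (27/102) × (7/27) × (10/27) × (24/27) × (5/27) × (21/27) ≈ 0.00325419
condition C: (17/102) × (1/17) × (3/17) × (6/17) × (11/17) × (6/17) ≈ 0.000139451
P(condition A | x) = 0.0105277 / 0.013921341 ≈ 0.7562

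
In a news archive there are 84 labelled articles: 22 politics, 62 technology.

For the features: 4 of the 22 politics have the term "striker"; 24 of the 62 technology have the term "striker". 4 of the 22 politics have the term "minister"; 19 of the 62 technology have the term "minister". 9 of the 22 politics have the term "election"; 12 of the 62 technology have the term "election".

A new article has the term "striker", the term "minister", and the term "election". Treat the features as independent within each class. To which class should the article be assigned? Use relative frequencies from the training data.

politics: (22/84) × (4/22) × (4/22) × (9/22) ≈ 0.00354191
technology: (62/84) × (24/62) × (19/62) × (12/62) ≈ 0.0169466
Highest score → technology.

technology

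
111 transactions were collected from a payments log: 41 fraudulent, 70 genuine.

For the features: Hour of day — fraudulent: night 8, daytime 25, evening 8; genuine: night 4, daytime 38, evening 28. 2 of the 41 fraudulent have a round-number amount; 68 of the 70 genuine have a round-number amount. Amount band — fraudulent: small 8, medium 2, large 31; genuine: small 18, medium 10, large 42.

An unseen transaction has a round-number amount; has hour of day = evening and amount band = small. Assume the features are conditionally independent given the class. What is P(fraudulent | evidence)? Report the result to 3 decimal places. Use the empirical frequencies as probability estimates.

0.011

fraudulent: (41/111) × (8/41) × (2/41) × (8/41) ≈ 0.000685992
genuine: (70/111) × (28/70) × (68/70) × (18/70) ≈ 0.0630116
P(fraudulent | x) = 0.000685992 / 0.063697592 ≈ 0.011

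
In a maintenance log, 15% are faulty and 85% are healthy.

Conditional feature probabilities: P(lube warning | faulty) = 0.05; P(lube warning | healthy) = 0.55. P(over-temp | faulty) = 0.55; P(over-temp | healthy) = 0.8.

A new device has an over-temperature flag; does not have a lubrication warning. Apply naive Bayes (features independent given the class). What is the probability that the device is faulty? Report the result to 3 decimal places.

faulty: 0.15 × (1−0.05) × 0.55 = 0.078375
healthy: 0.85 × (1−0.55) × 0.8 = 0.306
P(faulty | x) = 0.078375 / 0.384375 ≈ 0.204

0.204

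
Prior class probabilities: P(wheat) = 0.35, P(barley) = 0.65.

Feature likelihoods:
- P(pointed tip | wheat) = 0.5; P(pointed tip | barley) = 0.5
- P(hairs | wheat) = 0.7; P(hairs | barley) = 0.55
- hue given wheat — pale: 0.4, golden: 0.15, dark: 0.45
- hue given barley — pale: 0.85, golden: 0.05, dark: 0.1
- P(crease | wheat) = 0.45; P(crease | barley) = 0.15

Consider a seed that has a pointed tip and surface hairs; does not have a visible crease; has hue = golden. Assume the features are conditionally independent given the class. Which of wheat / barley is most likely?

wheat: 0.35 × 0.5 × 0.7 × 0.15 × (1−0.45) = 0.01010625
barley: 0.65 × 0.5 × 0.55 × 0.05 × (1−0.15) = 0.007596875
Highest score → wheat.

wheat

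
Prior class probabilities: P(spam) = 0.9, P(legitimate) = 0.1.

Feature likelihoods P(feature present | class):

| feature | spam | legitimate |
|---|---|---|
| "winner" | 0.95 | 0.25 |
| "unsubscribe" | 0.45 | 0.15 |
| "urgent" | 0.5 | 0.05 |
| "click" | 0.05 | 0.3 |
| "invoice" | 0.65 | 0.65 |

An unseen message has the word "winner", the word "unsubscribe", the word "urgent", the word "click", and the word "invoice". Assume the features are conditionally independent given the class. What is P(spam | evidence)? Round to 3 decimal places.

0.994

spam: 0.9 × 0.95 × 0.45 × 0.5 × 0.05 × 0.65 = 0.0062521875
legitimate: 0.1 × 0.25 × 0.15 × 0.05 × 0.3 × 0.65 = 0.0000365625
P(spam | x) = 0.0062521875 / 0.00628875 ≈ 0.994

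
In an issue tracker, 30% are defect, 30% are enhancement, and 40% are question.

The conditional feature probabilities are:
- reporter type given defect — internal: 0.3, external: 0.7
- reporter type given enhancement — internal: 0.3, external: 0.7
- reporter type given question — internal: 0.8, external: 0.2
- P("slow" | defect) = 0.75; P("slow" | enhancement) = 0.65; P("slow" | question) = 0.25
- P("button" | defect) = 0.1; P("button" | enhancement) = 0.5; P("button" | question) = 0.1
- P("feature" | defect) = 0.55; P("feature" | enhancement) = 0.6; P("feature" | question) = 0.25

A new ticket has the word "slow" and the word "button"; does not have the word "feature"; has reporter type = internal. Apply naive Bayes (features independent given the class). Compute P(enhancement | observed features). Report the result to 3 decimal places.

0.564

defect: 0.3 × 0.3 × 0.75 × 0.1 × (1−0.55) = 0.0030375
enhancement: 0.3 × 0.3 × 0.65 × 0.5 × (1−0.6) = 0.0117
question: 0.4 × 0.8 × 0.25 × 0.1 × (1−0.25) = 0.006
P(enhancement | x) = 0.0117 / 0.0207375 ≈ 0.564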